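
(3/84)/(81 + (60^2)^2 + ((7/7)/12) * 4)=3/1088646832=0.00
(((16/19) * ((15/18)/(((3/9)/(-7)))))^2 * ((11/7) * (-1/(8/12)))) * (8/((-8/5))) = 924000/361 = 2559.56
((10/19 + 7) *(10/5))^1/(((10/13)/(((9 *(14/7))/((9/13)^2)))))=628342/855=734.90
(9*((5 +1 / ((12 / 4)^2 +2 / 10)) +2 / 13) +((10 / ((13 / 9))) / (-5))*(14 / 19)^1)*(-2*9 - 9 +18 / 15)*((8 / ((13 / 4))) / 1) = -217357776 / 73853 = -2943.11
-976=-976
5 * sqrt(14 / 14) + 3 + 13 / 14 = 125 / 14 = 8.93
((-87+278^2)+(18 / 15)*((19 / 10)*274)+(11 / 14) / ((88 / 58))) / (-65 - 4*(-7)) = -2103.30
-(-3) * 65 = 195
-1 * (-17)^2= -289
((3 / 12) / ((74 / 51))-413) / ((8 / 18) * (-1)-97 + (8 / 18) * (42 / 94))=51689331 / 12175960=4.25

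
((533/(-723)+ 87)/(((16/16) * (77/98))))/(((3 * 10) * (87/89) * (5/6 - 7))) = -77710528/128003535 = -0.61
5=5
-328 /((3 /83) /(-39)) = 353912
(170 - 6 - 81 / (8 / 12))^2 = 7225 / 4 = 1806.25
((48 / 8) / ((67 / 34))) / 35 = 204 / 2345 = 0.09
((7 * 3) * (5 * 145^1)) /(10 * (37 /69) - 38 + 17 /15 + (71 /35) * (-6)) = -12256125 /35159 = -348.59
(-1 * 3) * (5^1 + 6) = -33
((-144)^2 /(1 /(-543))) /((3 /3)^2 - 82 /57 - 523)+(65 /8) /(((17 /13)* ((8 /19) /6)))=87644054031 /4057696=21599.46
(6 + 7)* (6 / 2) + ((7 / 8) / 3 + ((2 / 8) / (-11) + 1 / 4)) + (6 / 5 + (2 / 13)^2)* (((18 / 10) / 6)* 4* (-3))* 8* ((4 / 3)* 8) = -375211711 / 1115400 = -336.39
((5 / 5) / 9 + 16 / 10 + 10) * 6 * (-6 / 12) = -527 / 15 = -35.13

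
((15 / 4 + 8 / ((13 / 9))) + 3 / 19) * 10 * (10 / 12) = 78.72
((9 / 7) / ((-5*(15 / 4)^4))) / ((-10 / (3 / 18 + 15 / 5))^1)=1216 / 2953125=0.00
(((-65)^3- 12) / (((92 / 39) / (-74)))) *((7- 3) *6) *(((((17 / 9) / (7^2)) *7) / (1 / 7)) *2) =17965653992 / 23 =781115390.96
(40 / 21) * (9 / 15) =8 / 7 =1.14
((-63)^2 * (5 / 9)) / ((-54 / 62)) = -7595 / 3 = -2531.67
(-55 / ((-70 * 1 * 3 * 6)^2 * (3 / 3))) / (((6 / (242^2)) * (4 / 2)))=-161051 / 952560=-0.17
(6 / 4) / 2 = 3 / 4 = 0.75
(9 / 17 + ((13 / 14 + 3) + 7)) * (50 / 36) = 7575 / 476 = 15.91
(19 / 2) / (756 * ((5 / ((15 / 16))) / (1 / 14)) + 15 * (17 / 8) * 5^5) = 0.00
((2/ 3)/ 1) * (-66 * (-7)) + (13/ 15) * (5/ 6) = 5557/ 18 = 308.72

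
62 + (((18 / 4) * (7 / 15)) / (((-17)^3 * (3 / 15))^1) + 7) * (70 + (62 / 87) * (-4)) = 227351603 / 427431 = 531.90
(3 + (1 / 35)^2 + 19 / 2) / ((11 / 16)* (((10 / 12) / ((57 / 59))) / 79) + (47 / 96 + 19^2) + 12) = 3309921144 / 98893214875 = 0.03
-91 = -91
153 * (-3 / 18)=-51 / 2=-25.50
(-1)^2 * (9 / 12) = 3 / 4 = 0.75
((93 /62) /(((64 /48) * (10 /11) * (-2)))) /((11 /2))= -9 /80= -0.11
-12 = -12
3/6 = 1/2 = 0.50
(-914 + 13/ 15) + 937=358/ 15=23.87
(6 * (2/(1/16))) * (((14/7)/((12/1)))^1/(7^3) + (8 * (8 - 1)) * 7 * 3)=77446688/343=225792.09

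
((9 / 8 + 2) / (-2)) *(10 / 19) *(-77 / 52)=1.22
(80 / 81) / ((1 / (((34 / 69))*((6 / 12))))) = 1360 / 5589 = 0.24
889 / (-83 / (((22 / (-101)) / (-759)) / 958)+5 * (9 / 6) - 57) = -1778 / 554133165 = -0.00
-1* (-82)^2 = -6724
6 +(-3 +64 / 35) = 169 / 35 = 4.83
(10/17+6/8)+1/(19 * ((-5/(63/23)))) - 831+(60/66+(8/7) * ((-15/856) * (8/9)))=-3043725561193/3672451860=-828.80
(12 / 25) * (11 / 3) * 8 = 352 / 25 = 14.08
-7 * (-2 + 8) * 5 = -210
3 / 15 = 1 / 5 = 0.20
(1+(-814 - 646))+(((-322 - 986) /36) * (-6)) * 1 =-1241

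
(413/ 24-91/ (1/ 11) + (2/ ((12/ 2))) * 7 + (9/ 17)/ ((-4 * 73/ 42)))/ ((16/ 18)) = -87702069/ 79424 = -1104.23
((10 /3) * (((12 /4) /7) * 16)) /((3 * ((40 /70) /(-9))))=-120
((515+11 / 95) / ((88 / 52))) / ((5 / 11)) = 318084 / 475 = 669.65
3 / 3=1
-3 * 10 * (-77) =2310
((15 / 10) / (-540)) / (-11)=1 / 3960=0.00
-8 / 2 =-4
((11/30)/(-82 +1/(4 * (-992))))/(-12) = 5456/14641965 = 0.00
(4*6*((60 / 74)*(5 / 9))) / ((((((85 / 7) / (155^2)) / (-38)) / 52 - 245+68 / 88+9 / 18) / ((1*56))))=-16376424064000 / 6592906410639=-2.48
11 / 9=1.22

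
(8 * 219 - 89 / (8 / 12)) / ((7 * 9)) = 1079 / 42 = 25.69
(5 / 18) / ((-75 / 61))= -61 / 270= -0.23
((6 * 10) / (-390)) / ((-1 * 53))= 2 / 689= 0.00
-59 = -59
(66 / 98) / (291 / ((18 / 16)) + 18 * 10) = 99 / 64484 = 0.00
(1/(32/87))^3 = 658503/32768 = 20.10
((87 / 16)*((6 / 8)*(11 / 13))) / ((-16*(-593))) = 2871 / 7894016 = 0.00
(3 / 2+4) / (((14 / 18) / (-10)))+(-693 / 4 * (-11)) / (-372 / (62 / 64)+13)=-112563 / 1484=-75.85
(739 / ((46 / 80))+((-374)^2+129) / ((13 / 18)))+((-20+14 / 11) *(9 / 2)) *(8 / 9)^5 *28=4182658055162 / 21579129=193828.86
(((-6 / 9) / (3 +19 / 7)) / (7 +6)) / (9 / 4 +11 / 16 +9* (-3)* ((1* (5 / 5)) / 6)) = 28 / 4875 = 0.01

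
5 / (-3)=-5 / 3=-1.67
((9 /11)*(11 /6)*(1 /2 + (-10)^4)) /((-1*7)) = -60003 /28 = -2142.96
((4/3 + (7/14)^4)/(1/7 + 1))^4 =48382841521/21743271936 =2.23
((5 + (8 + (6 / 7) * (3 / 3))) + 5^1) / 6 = 22 / 7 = 3.14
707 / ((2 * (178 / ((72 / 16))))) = 6363 / 712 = 8.94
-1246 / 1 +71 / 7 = -8651 / 7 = -1235.86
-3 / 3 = -1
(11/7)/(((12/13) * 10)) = 143/840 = 0.17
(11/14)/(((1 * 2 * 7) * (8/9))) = 99/1568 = 0.06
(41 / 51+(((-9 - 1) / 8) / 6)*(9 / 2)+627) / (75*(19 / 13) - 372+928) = 6649799 / 7060848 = 0.94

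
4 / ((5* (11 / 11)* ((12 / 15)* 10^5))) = 0.00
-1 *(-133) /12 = 133 /12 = 11.08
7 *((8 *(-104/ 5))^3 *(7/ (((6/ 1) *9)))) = -14110294016/ 3375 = -4180827.86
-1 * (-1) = 1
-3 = -3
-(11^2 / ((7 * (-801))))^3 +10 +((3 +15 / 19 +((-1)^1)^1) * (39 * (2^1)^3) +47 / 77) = 32454690789299204 / 36841555160487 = 880.93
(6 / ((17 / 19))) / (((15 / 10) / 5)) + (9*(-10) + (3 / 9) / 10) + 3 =-32953 / 510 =-64.61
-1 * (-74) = 74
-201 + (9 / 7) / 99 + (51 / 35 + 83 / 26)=-1965339 / 10010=-196.34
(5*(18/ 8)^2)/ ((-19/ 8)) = -405/ 38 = -10.66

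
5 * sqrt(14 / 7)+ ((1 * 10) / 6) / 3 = 5 / 9+ 5 * sqrt(2) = 7.63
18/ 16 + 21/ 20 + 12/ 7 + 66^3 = 287499.89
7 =7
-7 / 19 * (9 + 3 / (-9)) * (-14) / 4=637 / 57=11.18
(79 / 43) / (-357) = -79 / 15351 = -0.01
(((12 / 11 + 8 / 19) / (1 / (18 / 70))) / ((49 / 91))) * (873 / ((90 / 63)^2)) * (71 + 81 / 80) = 46486309779 / 2090000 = 22242.25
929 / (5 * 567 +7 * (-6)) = 929 / 2793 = 0.33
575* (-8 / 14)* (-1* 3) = 985.71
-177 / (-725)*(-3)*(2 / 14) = -531 / 5075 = -0.10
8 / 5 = 1.60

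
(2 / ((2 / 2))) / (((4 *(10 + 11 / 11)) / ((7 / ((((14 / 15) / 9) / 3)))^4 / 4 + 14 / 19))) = 19108097.07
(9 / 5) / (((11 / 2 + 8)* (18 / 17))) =17 / 135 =0.13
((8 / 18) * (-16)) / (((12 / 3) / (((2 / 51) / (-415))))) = 32 / 190485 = 0.00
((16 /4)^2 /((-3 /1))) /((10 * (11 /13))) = -104 /165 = -0.63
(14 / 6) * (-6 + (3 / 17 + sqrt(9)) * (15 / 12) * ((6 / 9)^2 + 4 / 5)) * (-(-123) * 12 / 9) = -6888 / 17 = -405.18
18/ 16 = 9/ 8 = 1.12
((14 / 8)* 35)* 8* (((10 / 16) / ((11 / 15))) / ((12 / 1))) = 6125 / 176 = 34.80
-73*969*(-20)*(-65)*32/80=-36783240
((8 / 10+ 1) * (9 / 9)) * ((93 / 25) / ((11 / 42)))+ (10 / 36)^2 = 11424271 / 445500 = 25.64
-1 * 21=-21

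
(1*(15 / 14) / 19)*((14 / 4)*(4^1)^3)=240 / 19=12.63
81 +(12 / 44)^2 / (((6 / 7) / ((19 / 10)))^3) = 237576637 / 2904000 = 81.81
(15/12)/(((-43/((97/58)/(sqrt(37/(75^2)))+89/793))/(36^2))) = -5892750 * sqrt(37)/46139 - 144180/34099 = -781.10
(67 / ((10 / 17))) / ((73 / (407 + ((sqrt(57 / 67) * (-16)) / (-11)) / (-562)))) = 463573 / 730 - 68 * sqrt(3819) / 1128215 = 635.03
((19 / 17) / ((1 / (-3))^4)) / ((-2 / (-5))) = 7695 / 34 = 226.32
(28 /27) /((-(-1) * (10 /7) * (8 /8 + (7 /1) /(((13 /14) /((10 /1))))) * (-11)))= -1274 /1474605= -0.00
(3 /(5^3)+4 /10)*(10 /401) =0.01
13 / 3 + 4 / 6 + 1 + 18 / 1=24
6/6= 1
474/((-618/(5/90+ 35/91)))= -79/234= -0.34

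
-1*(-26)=26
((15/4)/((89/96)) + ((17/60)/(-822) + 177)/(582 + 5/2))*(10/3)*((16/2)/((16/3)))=1593550121/73304316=21.74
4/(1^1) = 4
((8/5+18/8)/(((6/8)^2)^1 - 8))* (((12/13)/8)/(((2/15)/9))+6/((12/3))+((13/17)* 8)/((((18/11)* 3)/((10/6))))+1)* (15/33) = -885415/304317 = -2.91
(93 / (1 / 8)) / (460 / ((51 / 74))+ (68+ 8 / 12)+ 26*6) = 6324 / 7583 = 0.83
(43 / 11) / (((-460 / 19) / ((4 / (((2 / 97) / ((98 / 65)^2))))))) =-380553698 / 5344625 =-71.20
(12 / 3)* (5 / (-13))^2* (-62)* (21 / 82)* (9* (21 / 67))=-12303900 / 464243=-26.50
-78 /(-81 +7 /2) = 156 /155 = 1.01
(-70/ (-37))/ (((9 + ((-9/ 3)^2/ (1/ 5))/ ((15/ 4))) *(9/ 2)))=20/ 999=0.02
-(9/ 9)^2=-1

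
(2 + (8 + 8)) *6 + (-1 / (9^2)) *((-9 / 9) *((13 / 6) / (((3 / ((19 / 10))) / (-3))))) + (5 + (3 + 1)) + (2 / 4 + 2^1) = 580523 / 4860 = 119.45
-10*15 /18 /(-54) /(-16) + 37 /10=3.69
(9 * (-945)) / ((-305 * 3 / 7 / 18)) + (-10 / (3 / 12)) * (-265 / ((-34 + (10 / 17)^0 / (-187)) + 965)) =1569835079 / 1327482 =1182.57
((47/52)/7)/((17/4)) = 47/1547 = 0.03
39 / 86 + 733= 63077 / 86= 733.45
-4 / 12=-1 / 3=-0.33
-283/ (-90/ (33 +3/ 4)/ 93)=78957/ 8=9869.62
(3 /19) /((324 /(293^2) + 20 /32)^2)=1415049753792 /3543180696811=0.40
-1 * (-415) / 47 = 415 / 47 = 8.83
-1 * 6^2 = -36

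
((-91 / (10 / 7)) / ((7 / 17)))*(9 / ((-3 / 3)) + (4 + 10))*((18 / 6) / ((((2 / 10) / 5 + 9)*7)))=-16575 / 452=-36.67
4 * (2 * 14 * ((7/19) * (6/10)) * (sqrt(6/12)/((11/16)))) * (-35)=-131712 * sqrt(2)/209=-891.24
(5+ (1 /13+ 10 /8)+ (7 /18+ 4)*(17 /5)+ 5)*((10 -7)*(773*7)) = 332359853 /780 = 426102.38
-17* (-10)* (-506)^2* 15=652891800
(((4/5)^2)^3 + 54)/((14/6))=23.26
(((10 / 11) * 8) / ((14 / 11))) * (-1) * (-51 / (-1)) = -2040 / 7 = -291.43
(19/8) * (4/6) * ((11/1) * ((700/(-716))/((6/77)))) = -2816275/12888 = -218.52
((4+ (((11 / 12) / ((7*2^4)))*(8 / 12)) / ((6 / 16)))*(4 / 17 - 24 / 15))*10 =-176030 / 3213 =-54.79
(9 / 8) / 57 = 3 / 152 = 0.02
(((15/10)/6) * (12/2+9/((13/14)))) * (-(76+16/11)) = -43452/143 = -303.86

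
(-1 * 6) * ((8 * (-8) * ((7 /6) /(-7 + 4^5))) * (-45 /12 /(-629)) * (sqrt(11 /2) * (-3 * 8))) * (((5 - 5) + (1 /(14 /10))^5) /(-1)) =1000000 * sqrt(22) /170655877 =0.03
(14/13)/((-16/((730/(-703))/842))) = 2555/30780152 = 0.00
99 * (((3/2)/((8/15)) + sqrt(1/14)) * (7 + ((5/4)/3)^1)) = 2937 * sqrt(14)/56 + 132165/64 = 2261.31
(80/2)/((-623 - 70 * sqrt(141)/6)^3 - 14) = -10710267660/48424329180572149 + 76087200 * sqrt(141)/6917761311510307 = -0.00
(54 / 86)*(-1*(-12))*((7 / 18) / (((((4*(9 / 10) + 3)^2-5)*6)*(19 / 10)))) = 2625 / 393794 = 0.01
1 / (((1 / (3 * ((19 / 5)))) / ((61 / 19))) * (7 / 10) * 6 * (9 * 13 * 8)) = 61 / 6552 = 0.01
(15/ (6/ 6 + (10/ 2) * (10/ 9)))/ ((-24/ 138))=-3105/ 236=-13.16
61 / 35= 1.74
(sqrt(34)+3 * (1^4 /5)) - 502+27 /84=-70151 /140+sqrt(34)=-495.25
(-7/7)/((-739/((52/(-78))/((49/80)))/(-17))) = 2720/108633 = 0.03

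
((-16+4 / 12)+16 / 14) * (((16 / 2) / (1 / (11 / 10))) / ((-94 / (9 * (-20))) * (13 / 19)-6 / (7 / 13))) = 1529880 / 129103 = 11.85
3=3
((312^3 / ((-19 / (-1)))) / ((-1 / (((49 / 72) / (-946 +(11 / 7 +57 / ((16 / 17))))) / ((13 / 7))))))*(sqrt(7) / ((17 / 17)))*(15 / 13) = 2023.20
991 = 991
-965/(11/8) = -7720/11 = -701.82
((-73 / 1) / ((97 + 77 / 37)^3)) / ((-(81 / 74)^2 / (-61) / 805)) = -3.08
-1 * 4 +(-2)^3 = -12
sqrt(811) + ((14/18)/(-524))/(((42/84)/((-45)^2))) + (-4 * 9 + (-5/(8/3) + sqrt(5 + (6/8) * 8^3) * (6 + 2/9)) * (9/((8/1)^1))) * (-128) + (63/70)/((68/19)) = -896 * sqrt(389) + sqrt(811) + 434019141/89080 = -12771.16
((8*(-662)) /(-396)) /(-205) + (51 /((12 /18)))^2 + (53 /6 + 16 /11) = 475915529 /81180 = 5862.47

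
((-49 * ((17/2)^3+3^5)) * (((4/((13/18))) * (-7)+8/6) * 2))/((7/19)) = 332873065/39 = 8535206.79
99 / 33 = 3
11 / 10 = 1.10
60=60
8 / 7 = 1.14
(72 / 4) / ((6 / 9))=27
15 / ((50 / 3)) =9 / 10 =0.90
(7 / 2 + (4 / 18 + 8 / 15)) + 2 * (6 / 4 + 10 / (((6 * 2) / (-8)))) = -547 / 90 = -6.08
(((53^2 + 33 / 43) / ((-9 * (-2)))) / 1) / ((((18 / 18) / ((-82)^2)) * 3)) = 406196840 / 1161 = 349868.08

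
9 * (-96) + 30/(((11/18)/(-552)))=-307584/11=-27962.18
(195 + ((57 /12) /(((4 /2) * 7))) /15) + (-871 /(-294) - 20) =348851 /1960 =177.99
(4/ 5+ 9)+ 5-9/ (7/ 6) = 248/ 35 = 7.09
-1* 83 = -83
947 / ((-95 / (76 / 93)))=-3788 / 465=-8.15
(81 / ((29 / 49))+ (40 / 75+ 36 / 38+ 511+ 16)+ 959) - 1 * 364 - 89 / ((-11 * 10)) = 229315243 / 181830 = 1261.15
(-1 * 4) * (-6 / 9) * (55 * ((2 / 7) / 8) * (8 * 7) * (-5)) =-1466.67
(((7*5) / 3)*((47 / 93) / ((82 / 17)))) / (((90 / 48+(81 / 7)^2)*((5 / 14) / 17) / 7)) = 1826315848 / 608817897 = 3.00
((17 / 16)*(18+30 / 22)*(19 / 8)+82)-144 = -18497 / 1408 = -13.14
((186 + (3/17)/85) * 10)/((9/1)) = 179182/867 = 206.67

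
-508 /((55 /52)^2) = -1373632 /3025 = -454.09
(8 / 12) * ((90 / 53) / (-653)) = -60 / 34609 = -0.00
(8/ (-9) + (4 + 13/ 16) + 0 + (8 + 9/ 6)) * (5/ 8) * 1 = 9665/ 1152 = 8.39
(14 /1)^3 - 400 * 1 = 2344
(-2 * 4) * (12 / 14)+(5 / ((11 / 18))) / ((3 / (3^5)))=50502 / 77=655.87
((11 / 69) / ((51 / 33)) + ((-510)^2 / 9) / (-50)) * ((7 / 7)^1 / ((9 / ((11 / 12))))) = -58.86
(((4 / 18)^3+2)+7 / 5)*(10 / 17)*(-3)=-24866 / 4131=-6.02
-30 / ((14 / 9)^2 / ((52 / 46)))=-15795 / 1127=-14.02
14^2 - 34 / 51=195.33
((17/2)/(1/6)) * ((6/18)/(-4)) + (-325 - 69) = -1593/4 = -398.25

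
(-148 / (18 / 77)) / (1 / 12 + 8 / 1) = -22792 / 291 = -78.32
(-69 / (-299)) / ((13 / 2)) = 6 / 169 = 0.04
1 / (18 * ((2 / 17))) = 17 / 36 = 0.47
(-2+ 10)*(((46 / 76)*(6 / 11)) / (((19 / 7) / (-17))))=-65688 / 3971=-16.54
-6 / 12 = -1 / 2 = -0.50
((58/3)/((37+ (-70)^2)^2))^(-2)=5346813283316649/3364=1589421308952.63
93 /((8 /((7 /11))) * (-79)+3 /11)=-7161 /76451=-0.09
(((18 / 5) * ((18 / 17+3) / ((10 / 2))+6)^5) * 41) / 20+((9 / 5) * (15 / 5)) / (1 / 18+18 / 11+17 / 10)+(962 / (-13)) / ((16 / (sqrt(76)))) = 40315891624575790599 / 372490609843750 - 37 * sqrt(19) / 4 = 108192.99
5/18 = 0.28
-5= -5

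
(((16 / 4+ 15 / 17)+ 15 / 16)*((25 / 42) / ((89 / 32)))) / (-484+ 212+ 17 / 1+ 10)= -7915 / 1556877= -0.01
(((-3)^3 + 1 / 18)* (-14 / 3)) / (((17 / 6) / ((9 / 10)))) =679 / 17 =39.94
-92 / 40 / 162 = -23 / 1620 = -0.01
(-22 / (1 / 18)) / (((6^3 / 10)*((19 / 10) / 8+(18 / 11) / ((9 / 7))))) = -48400 / 3987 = -12.14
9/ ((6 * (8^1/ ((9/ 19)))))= 27/ 304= 0.09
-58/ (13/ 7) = -406/ 13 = -31.23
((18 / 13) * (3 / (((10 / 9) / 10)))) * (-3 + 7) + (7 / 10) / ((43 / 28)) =419234 / 2795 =149.99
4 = 4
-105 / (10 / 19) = -399 / 2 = -199.50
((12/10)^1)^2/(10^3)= 9/6250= 0.00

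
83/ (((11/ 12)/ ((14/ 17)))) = 13944/ 187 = 74.57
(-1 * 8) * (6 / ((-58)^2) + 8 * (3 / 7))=-161556 / 5887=-27.44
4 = 4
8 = 8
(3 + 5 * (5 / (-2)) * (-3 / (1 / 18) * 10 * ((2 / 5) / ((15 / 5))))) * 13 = 11739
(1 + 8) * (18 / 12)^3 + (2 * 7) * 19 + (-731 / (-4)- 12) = 3737 / 8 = 467.12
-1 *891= -891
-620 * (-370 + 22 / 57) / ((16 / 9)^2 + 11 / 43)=15165167760 / 226081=67078.47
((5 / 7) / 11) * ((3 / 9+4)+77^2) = 89000 / 231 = 385.28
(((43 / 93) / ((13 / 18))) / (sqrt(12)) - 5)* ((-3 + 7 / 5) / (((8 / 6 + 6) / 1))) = 12 / 11 - 516* sqrt(3) / 22165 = 1.05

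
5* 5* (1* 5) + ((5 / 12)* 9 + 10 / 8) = 130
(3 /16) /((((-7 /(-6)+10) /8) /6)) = 0.81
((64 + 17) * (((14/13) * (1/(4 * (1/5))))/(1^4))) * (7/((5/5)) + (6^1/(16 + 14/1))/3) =10017/13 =770.54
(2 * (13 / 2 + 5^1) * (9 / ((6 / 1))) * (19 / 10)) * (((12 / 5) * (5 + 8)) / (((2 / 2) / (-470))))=-4806126 / 5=-961225.20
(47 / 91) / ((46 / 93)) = 1.04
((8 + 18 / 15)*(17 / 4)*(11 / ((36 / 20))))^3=79562482901 / 5832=13642401.05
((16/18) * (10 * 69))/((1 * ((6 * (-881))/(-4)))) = 3680/7929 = 0.46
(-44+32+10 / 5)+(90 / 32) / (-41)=-6605 / 656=-10.07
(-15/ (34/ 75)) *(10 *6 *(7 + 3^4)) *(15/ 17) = -154152.25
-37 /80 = -0.46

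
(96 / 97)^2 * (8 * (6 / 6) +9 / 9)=82944 / 9409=8.82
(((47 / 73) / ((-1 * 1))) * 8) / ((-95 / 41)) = 15416 / 6935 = 2.22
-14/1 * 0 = 0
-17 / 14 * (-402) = 3417 / 7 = 488.14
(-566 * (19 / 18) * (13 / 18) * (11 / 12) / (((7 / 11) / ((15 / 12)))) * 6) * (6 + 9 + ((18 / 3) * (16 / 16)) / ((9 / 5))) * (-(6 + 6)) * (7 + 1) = 4651911550 / 567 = 8204429.54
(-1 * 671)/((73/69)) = -46299/73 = -634.23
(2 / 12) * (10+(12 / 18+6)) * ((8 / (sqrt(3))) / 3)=200 * sqrt(3) / 81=4.28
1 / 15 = 0.07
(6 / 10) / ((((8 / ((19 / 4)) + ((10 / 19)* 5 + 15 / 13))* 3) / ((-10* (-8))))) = 3952 / 1351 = 2.93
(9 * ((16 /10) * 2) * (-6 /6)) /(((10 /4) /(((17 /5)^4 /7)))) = -24054048 /109375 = -219.92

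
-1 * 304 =-304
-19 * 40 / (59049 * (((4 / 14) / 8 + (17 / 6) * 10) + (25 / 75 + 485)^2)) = -21280 / 389496107277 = -0.00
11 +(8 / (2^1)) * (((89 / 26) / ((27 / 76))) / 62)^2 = 1313795695 / 118396161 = 11.10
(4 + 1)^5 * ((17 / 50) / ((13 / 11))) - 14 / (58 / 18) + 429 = 998065 / 754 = 1323.69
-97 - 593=-690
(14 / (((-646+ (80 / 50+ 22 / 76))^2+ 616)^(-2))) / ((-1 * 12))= -1574862822797048337847 / 7819260000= -201408166859.40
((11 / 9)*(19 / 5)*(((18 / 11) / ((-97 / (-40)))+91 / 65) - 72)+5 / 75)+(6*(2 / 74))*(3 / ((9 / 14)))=-261589918 / 807525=-323.94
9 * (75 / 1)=675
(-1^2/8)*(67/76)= -67/608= -0.11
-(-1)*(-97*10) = -970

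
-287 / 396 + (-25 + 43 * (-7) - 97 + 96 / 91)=-15231329 / 36036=-422.67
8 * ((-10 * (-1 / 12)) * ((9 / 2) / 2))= 15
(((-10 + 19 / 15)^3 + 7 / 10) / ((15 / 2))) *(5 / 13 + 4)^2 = -1621415977 / 950625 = -1705.63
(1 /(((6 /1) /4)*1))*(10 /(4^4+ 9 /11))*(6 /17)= 88 /9605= 0.01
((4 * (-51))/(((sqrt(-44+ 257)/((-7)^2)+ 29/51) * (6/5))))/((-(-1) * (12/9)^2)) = -2716575435/11721824+ 97498485 * sqrt(213)/11721824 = -110.36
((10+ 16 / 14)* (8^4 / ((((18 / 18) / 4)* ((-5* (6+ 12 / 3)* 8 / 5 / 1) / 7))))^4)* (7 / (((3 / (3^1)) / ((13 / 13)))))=205914338626633728 / 625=329462941802613.96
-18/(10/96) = -864/5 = -172.80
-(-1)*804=804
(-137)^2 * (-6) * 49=-5518086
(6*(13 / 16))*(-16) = -78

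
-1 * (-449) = 449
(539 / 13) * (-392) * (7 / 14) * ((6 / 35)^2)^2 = -57024 / 8125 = -7.02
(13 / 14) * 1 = 0.93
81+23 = 104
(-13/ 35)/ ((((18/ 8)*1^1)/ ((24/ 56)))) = -52/ 735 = -0.07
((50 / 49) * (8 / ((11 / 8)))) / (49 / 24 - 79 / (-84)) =25600 / 12859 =1.99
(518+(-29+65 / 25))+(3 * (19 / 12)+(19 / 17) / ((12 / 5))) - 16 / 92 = 2912804 / 5865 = 496.64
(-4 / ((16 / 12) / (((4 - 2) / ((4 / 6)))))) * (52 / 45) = -10.40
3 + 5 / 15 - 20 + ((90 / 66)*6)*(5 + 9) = 3230 / 33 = 97.88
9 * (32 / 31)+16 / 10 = 1688 / 155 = 10.89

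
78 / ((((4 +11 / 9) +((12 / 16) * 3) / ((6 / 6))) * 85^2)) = 0.00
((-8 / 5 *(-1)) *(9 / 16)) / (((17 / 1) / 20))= 18 / 17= 1.06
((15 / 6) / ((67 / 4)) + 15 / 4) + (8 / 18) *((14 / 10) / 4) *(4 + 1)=11281 / 2412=4.68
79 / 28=2.82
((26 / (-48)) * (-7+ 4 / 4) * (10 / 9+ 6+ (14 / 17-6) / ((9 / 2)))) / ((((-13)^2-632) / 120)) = -39520 / 7871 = -5.02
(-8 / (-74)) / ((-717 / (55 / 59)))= -220 / 1565211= -0.00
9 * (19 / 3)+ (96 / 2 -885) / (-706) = 41079 / 706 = 58.19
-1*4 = -4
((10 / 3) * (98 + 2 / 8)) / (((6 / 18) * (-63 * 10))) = -131 / 84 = -1.56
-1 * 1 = -1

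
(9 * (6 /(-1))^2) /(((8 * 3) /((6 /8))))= 81 /8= 10.12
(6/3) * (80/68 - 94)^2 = 4980168/289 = 17232.42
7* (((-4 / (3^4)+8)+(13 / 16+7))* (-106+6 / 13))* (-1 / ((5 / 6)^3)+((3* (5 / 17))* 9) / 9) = 29380967371 / 2983500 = 9847.82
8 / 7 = 1.14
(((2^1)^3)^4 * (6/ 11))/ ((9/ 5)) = 40960/ 33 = 1241.21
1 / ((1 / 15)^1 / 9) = 135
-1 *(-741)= 741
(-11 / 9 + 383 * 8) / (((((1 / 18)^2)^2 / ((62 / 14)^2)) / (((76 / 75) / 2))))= 782746677792 / 245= 3194884399.15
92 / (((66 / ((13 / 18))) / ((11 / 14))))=299 / 378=0.79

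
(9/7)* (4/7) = 36/49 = 0.73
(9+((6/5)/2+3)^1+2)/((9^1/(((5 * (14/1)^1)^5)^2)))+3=41241386354000000027/9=4582376261555555558.56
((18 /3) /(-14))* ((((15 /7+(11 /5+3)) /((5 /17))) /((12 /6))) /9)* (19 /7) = -83011 /51450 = -1.61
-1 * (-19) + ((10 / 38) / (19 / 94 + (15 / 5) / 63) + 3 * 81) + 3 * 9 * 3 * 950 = 723254674 / 9367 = 77213.05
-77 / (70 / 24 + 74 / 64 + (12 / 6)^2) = -7392 / 775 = -9.54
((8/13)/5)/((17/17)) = 8/65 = 0.12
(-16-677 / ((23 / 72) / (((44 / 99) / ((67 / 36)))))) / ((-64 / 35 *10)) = 351995 / 12328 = 28.55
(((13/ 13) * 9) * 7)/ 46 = 63/ 46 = 1.37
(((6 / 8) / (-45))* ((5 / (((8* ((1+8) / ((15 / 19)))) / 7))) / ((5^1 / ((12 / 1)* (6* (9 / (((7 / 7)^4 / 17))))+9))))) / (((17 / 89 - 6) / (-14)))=-33.99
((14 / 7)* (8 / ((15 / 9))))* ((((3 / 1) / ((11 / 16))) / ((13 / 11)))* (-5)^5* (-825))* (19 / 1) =22572000000 / 13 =1736307692.31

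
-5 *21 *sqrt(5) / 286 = -105 *sqrt(5) / 286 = -0.82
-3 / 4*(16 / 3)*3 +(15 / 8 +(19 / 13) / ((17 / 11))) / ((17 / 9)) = -315789 / 30056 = -10.51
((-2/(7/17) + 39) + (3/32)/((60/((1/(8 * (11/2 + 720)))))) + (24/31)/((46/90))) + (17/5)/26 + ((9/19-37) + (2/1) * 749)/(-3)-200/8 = -436280580223051/915844826624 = -476.37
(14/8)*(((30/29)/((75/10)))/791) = 1/3277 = 0.00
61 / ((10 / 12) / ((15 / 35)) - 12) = -1098 / 181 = -6.07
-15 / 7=-2.14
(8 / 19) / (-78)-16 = -11860 / 741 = -16.01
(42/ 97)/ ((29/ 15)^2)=0.12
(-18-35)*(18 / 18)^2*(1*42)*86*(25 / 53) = -90300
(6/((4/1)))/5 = 3/10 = 0.30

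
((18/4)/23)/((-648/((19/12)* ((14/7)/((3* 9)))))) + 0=-19/536544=-0.00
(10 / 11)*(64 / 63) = 640 / 693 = 0.92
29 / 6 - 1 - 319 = -1891 / 6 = -315.17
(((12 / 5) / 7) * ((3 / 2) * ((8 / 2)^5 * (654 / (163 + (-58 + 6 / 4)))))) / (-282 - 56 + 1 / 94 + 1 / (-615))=-9.57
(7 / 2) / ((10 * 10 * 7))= 1 / 200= 0.00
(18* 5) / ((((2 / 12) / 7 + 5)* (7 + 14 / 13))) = 2.22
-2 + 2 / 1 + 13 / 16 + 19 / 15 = 499 / 240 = 2.08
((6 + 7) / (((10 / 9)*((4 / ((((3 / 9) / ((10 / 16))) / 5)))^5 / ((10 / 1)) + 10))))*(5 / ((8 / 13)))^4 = 0.01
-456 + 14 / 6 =-1361 / 3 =-453.67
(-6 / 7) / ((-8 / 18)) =27 / 14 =1.93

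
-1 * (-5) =5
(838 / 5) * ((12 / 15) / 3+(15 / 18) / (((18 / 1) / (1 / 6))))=372491 / 8100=45.99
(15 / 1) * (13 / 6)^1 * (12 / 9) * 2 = 260 / 3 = 86.67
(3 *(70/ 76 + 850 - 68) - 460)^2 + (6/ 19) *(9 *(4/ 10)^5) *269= 16098046355357/ 4512500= 3567434.10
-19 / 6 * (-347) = 6593 / 6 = 1098.83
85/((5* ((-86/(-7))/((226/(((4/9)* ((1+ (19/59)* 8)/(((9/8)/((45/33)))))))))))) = 235631781/1451680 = 162.32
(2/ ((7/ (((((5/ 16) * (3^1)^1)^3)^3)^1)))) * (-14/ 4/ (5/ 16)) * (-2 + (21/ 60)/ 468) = 3197291484375/ 893353197568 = 3.58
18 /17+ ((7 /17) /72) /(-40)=3049 /2880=1.06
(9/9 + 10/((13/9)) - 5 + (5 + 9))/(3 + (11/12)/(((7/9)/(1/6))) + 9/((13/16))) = 12320/10391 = 1.19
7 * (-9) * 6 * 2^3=-3024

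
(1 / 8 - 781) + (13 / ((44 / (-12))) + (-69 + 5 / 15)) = -853.09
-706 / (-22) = 353 / 11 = 32.09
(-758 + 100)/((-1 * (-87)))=-658/87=-7.56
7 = 7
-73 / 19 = -3.84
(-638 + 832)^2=37636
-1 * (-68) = 68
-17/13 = -1.31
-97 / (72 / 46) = -2231 / 36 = -61.97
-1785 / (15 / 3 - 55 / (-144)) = -51408 / 155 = -331.66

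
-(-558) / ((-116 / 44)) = -6138 / 29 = -211.66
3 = 3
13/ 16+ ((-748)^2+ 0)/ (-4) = -139875.19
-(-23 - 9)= 32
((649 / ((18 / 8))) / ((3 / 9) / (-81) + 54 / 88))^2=9511352066304 / 42471289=223947.81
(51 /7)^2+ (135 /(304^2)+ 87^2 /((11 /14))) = 482498925885 /49812224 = 9686.36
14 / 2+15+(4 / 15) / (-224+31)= 63686 / 2895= 22.00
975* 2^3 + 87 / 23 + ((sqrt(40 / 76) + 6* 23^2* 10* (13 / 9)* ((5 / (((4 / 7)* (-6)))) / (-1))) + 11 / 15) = sqrt(190) / 19 + 154554973 / 2070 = 74664.96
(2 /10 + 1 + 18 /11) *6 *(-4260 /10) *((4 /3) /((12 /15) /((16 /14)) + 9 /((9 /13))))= -1063296 /1507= -705.57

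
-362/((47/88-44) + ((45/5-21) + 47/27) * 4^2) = 860112/493291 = 1.74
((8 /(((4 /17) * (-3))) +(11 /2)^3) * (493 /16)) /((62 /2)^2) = 1834453 /369024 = 4.97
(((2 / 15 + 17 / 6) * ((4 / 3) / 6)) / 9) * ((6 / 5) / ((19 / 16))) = 2848 / 38475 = 0.07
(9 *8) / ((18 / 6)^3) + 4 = 20 / 3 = 6.67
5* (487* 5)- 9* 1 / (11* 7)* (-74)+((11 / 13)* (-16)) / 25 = 304882273 / 25025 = 12183.11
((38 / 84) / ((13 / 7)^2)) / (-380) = -7 / 20280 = -0.00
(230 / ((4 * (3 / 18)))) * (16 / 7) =5520 / 7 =788.57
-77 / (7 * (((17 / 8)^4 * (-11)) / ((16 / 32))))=2048 / 83521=0.02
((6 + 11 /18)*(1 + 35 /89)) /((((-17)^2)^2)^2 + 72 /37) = 272986 /206740523336589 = 0.00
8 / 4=2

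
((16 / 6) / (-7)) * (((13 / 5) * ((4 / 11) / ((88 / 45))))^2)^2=-62462907 / 3001024334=-0.02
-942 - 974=-1916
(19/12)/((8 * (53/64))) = 38/159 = 0.24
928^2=861184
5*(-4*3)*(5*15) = -4500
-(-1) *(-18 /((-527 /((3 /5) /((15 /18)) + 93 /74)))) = 32913 /487475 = 0.07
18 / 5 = 3.60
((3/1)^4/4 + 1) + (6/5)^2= 22.69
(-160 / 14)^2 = 6400 / 49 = 130.61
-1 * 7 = -7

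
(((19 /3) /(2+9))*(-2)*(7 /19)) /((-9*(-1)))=-14 /297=-0.05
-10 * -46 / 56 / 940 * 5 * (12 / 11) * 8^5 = 5652480 / 3619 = 1561.89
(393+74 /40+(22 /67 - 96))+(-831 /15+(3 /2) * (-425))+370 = -31787 /1340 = -23.72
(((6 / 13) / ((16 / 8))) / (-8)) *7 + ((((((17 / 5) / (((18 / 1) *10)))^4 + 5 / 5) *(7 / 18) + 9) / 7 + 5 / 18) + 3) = 4747047532600411 / 1074691800000000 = 4.42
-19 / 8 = -2.38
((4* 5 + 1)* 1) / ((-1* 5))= -21 / 5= -4.20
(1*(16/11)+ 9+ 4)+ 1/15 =2396/165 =14.52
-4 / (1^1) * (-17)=68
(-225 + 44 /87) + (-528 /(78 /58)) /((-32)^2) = -16277545 /72384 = -224.88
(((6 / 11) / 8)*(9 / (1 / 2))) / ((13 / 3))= 81 / 286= 0.28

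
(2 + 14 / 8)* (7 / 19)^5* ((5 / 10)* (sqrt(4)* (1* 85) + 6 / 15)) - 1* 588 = -2901152751 / 4952198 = -585.83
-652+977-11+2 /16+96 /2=2897 /8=362.12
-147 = -147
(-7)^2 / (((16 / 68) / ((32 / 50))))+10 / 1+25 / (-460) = 329419 / 2300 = 143.23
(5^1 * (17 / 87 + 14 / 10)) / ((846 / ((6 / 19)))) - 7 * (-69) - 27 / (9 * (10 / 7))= 1120854997 / 2330730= 480.90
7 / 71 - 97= -6880 / 71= -96.90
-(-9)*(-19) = -171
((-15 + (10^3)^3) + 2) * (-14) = -13999999818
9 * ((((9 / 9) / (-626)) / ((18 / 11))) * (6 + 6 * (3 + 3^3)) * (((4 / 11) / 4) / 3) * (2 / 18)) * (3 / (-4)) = 31 / 7512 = 0.00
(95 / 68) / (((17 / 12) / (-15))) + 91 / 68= -13.45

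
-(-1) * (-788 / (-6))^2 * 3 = 155236 / 3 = 51745.33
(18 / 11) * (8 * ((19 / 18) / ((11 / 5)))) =760 / 121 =6.28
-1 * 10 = -10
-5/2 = -2.50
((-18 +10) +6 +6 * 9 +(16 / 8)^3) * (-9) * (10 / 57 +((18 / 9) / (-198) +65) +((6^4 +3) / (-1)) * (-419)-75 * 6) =-61384121220 / 209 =-293703929.28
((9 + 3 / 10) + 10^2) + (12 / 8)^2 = 2231 / 20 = 111.55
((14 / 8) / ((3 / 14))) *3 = 24.50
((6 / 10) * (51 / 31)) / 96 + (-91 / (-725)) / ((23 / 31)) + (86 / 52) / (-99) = 3464836979 / 21289039200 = 0.16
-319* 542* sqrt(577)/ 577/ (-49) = 172898* sqrt(577)/ 28273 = 146.89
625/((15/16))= 2000/3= 666.67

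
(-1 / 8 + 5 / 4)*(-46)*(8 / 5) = -414 / 5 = -82.80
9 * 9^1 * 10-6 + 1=805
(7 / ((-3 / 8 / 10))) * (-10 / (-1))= -5600 / 3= -1866.67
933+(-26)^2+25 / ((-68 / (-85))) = 6561 / 4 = 1640.25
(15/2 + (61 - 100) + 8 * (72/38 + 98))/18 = 29171/684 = 42.65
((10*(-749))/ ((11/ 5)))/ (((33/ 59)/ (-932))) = 2059300600/ 363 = 5673004.41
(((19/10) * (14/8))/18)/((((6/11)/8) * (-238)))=-209/18360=-0.01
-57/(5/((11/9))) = -209/15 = -13.93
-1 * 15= -15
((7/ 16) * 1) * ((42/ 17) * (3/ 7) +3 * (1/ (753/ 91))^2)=24799817/ 51408816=0.48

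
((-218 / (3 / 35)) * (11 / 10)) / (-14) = 1199 / 6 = 199.83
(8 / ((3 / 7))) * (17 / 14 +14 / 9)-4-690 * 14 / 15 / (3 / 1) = -4508 / 27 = -166.96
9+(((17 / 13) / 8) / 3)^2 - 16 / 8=681697 / 97344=7.00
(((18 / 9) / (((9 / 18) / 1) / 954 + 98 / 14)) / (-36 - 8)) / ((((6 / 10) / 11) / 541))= -860190 / 13357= -64.40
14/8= 7/4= 1.75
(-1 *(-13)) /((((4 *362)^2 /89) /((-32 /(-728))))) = 89 /3669232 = 0.00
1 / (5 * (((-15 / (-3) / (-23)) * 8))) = -23 / 200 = -0.12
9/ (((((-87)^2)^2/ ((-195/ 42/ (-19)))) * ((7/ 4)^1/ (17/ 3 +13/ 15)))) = 52/ 362835153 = 0.00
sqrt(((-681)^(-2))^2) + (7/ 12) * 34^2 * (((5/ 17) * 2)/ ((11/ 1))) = 183958541/ 5101371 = 36.06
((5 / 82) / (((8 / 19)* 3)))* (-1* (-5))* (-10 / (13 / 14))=-16625 / 6396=-2.60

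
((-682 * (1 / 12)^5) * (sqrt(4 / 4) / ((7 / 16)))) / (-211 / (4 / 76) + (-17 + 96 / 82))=13981 / 8982259776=0.00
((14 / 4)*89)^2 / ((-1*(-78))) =388129 / 312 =1244.00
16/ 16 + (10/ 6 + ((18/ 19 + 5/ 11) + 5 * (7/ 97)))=269392/ 60819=4.43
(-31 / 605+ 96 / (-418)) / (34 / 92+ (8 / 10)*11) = -148534 / 4848591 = -0.03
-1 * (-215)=215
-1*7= -7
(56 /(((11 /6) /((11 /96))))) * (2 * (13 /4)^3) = 15379 /64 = 240.30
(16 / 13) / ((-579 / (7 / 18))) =-56 / 67743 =-0.00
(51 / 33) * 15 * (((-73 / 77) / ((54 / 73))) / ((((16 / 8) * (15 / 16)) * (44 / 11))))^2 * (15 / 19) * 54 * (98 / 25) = 1931080388 / 17070075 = 113.13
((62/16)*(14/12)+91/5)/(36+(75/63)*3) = 38171/66480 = 0.57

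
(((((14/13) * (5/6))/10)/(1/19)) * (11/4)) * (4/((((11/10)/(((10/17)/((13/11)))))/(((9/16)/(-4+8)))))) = 109725/91936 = 1.19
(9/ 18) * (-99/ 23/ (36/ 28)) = -77/ 46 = -1.67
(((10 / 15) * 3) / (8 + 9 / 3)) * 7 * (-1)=-14 / 11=-1.27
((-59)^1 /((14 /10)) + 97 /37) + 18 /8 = -37.27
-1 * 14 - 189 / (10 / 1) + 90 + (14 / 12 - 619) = -8411 / 15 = -560.73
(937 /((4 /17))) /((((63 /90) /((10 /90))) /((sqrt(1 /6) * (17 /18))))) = 243.72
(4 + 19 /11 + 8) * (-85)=-12835 /11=-1166.82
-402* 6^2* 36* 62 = -32301504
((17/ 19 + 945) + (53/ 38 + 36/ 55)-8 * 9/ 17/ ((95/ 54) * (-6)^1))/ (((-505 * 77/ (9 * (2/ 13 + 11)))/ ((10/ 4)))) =-8794318527/ 1436847412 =-6.12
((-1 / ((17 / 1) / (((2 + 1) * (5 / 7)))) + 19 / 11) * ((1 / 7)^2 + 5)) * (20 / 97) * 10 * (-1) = -16.57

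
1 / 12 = 0.08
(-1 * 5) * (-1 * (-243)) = -1215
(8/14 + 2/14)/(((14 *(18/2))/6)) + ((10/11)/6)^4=2007160/58110129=0.03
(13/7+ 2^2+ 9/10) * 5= 473/14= 33.79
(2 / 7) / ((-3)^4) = 2 / 567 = 0.00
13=13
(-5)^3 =-125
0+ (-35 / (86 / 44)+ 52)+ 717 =32297 / 43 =751.09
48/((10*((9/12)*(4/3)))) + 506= 2554/5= 510.80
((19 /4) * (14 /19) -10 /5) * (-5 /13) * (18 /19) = -135 /247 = -0.55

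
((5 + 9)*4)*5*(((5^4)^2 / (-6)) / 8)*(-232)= 1585937500 / 3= 528645833.33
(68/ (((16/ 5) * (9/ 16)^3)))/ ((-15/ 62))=-1079296/ 2187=-493.51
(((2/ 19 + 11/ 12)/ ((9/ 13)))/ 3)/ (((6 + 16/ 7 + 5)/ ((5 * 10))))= 530075/ 286254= 1.85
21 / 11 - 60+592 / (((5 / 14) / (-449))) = -40937627 / 55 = -744320.49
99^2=9801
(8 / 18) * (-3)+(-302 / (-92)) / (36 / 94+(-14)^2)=-1677029 / 1273740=-1.32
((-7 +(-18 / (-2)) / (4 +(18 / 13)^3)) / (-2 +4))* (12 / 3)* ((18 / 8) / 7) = -743103 / 204680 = -3.63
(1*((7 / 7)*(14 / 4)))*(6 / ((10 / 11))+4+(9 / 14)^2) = 10793 / 280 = 38.55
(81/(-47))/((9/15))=-135/47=-2.87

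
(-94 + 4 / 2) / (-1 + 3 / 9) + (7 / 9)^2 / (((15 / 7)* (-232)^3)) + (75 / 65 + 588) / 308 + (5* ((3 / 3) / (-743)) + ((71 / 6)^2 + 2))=3181342302965509271 / 11284001204636160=281.93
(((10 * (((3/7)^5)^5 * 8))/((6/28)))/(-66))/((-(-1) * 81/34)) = -3161351190240/2107393545186230558411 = -0.00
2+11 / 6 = 23 / 6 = 3.83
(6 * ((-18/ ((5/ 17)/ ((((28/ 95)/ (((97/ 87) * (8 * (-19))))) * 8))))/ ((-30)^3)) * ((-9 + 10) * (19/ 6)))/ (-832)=0.00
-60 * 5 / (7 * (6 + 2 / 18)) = -540 / 77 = -7.01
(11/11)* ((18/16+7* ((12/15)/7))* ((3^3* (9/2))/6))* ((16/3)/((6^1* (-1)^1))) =-693/20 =-34.65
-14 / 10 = -7 / 5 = -1.40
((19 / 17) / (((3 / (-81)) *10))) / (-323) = 27 / 2890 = 0.01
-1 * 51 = -51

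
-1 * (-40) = 40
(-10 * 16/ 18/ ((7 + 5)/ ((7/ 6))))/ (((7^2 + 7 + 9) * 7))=-2/ 1053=-0.00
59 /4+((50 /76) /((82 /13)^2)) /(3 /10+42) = 199280687 /13510197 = 14.75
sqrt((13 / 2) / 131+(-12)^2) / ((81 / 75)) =25 * sqrt(9888142) / 7074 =11.11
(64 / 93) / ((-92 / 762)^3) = -147483576 / 377177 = -391.02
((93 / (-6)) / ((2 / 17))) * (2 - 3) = 527 / 4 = 131.75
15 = 15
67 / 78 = 0.86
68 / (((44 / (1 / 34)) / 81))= 81 / 22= 3.68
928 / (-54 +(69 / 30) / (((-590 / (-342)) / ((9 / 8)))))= -21900800 / 1239003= -17.68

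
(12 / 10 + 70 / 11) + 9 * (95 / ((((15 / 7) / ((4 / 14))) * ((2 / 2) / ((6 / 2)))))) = 19226 / 55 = 349.56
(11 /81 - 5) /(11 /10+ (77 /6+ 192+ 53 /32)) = -63040 /2690361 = -0.02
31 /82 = 0.38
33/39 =11/13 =0.85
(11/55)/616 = 0.00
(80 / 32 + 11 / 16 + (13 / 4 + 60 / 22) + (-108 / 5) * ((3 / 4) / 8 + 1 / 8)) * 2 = 3907 / 440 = 8.88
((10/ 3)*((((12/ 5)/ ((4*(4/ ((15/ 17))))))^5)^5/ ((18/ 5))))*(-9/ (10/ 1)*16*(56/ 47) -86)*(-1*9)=853102108707151492988645895/ 8981352844157889871436536077113660239557689344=0.00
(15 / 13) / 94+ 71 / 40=43681 / 24440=1.79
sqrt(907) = 30.12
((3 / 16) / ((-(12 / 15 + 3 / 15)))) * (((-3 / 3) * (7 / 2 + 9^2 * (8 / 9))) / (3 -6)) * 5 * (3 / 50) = -453 / 320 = -1.42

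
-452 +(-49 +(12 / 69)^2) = -265013 / 529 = -500.97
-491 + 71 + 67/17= -7073/17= -416.06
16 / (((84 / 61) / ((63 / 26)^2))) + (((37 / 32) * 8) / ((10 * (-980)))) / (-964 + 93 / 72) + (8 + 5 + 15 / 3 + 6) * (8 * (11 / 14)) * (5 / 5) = 4191637493259 / 19133250500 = 219.08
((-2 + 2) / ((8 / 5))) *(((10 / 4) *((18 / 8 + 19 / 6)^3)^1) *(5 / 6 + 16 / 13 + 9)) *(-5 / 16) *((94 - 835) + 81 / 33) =0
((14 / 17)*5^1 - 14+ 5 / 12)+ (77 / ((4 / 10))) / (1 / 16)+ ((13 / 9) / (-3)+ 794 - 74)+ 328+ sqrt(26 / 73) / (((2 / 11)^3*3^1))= 1331*sqrt(1898) / 1752+ 7560745 / 1836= 4151.15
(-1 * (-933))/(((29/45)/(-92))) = -3862620/29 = -133193.79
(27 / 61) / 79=27 / 4819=0.01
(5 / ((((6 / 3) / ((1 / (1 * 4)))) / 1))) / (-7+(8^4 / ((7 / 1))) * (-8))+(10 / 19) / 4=655675 / 4988184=0.13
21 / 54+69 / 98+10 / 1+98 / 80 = 217289 / 17640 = 12.32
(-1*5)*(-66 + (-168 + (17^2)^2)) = -416435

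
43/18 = 2.39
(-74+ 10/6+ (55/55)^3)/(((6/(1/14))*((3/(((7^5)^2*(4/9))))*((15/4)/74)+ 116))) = -2556158881808/349166525391549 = -0.01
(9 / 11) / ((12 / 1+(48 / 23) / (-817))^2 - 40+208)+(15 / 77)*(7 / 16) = 6450900891 / 73430719696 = 0.09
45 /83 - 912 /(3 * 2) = -12571 /83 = -151.46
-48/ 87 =-16/ 29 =-0.55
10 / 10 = 1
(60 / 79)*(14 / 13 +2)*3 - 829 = -844183 / 1027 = -821.99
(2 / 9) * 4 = 8 / 9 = 0.89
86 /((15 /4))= 344 /15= 22.93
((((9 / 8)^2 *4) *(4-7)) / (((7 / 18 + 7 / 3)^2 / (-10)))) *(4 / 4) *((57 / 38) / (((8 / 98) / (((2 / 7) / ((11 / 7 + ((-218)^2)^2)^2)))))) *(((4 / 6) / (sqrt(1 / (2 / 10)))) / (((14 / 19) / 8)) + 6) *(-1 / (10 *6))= -6561 / 3110452278844479717232-13851 *sqrt(5) / 27216457439889197525780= -0.00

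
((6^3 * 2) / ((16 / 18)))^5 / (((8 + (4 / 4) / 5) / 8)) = 1084529420087040 / 41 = 26451937075293.66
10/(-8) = -5/4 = -1.25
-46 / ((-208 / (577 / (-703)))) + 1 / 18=-82883 / 658008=-0.13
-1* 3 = -3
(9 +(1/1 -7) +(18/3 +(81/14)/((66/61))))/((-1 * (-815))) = 4419/251020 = 0.02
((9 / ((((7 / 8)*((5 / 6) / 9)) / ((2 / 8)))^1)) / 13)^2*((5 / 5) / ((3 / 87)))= 132.35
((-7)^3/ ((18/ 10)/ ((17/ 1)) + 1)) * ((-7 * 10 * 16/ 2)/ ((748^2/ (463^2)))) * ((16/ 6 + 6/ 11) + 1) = 1788582392275/ 6380814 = 280306.30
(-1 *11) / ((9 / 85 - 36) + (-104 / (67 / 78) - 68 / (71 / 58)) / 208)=115642670 / 386280907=0.30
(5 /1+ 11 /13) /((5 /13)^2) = 988 /25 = 39.52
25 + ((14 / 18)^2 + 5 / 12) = 8431 / 324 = 26.02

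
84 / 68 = 21 / 17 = 1.24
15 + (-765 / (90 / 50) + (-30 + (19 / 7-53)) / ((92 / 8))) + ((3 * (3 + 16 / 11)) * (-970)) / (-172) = -52030269 / 152306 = -341.62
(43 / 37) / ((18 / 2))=43 / 333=0.13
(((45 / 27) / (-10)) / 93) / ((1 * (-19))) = 1 / 10602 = 0.00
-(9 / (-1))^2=-81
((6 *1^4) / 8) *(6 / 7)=9 / 14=0.64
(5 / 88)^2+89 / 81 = 691241 / 627264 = 1.10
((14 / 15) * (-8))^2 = 12544 / 225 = 55.75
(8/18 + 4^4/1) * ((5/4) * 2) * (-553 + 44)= -2936930/9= -326325.56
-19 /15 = -1.27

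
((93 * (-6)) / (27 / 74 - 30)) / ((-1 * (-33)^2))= -4588 / 265353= -0.02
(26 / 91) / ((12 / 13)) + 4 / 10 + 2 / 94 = 7213 / 9870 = 0.73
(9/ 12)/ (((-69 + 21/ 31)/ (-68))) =527/ 706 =0.75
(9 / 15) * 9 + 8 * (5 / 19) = 713 / 95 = 7.51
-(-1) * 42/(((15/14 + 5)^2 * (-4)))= -2058/7225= -0.28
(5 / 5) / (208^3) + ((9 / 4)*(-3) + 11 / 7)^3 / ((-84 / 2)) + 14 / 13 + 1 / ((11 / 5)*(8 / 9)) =3490101502561 / 713010794496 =4.89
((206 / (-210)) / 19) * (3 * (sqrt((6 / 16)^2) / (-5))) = 309 / 26600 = 0.01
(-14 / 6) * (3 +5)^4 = -28672 / 3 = -9557.33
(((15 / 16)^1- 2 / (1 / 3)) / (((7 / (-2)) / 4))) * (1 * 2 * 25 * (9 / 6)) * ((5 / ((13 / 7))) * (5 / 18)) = 16875 / 52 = 324.52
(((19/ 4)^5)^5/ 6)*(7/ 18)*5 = 3257677349088963133781336359817465/ 121597189939003392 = 26790728887099337.75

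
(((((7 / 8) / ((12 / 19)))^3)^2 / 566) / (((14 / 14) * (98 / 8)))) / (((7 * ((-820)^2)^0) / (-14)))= -112957160281 / 55380113620992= -0.00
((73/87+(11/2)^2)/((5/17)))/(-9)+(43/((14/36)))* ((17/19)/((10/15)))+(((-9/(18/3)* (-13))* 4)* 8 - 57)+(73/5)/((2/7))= 1571985979/2082780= 754.75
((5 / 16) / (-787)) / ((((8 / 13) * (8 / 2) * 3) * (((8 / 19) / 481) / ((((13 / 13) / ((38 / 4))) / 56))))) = -31265 / 270778368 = -0.00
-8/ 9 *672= -1792/ 3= -597.33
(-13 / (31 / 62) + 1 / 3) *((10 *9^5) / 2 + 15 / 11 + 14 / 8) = -7578034.92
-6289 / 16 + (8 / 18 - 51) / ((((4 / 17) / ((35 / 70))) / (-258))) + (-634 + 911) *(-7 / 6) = 1296041 / 48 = 27000.85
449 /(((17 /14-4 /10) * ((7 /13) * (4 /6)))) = 29185 /19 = 1536.05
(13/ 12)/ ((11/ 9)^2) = 0.73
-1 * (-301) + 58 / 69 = 20827 / 69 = 301.84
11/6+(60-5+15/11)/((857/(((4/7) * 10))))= 2.21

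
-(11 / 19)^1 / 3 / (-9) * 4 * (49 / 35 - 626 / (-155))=12364 / 26505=0.47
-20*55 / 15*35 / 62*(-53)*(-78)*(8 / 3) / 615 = -8488480 / 11439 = -742.06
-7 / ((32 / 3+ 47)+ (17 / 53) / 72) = -3816 / 31439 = -0.12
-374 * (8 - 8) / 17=0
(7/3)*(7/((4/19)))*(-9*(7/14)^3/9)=-931/96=-9.70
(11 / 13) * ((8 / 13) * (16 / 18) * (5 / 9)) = 3520 / 13689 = 0.26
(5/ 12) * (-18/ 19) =-15/ 38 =-0.39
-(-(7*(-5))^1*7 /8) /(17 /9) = -2205 /136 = -16.21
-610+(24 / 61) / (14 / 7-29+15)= -37212 / 61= -610.03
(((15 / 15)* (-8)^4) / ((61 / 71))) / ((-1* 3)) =-1589.16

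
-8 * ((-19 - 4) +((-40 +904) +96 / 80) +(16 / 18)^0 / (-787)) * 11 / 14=-20831184 / 3935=-5293.82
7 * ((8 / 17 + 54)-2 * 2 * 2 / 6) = 18970 / 51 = 371.96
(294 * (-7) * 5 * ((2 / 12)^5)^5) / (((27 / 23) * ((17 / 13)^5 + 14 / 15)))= -73228261925 / 1129931533707948121022005248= -0.00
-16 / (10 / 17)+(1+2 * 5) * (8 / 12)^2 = -1004 / 45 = -22.31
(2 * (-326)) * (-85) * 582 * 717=23126433480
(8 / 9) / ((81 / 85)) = 680 / 729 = 0.93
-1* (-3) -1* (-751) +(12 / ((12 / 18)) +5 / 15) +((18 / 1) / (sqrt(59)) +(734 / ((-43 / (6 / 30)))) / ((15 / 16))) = 18* sqrt(59) / 59 +2479031 / 3225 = 771.04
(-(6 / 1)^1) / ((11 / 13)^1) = -78 / 11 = -7.09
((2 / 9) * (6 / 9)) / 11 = 4 / 297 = 0.01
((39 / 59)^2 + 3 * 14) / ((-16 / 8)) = -147723 / 6962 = -21.22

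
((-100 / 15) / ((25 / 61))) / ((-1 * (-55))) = -244 / 825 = -0.30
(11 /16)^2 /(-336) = -121 /86016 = -0.00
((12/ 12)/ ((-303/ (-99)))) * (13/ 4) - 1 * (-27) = 11337/ 404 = 28.06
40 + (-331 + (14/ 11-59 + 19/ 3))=-342.39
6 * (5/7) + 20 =170/7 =24.29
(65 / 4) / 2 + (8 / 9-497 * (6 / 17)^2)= -52.90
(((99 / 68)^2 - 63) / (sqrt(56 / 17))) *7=-281511 *sqrt(238) / 18496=-234.80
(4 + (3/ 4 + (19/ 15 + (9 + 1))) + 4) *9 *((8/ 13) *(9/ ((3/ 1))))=21618/ 65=332.58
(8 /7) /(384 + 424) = 1 /707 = 0.00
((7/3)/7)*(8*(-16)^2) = 2048/3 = 682.67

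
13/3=4.33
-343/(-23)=343/23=14.91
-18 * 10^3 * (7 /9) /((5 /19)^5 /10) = -554646176 /5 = -110929235.20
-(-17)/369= 17/369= 0.05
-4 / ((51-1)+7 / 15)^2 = -900 / 573049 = -0.00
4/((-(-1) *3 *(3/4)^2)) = 64/27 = 2.37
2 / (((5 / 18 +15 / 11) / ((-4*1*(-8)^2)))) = -101376 / 325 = -311.93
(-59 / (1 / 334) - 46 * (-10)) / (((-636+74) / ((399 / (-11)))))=-3839577 / 3091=-1242.18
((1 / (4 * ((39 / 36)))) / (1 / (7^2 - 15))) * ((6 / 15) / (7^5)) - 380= -380.00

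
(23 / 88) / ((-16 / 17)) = -391 / 1408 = -0.28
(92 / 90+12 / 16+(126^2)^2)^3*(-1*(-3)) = 93382192384392470735427753583999 / 1944000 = 48036107193617526098471070.00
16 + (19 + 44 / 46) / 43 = 16283 / 989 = 16.46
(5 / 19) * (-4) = -20 / 19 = -1.05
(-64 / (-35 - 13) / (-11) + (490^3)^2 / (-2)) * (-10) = 2283812388165000040 / 33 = 69206436005000001.21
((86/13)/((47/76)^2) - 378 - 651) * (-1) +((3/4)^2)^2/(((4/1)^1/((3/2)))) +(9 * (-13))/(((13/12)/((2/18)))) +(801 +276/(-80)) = 528538661779/294062080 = 1797.37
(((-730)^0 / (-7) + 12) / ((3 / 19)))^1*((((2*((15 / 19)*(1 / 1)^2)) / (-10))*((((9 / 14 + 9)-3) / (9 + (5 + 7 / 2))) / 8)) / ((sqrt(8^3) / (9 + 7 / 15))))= -182683*sqrt(2) / 1097600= -0.24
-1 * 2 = -2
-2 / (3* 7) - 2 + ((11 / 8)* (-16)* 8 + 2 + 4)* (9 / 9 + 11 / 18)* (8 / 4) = -34642 / 63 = -549.87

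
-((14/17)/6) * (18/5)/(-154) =3/935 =0.00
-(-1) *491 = 491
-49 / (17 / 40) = -1960 / 17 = -115.29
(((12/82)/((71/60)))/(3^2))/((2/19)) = 380/2911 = 0.13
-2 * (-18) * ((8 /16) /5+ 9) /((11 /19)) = 31122 /55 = 565.85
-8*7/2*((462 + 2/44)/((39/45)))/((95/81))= -1820070/143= -12727.76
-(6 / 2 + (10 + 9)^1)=-22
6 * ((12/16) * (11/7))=99/14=7.07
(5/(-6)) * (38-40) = 5/3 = 1.67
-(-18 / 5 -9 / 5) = 27 / 5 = 5.40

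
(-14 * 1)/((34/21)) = -147/17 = -8.65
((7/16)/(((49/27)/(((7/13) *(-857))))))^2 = 535413321/43264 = 12375.49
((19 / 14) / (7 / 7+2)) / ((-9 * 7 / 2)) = -19 / 1323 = -0.01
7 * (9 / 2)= 63 / 2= 31.50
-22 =-22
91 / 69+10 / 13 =1873 / 897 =2.09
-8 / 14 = -4 / 7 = -0.57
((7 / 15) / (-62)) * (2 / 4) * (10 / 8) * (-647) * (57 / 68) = 86051 / 33728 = 2.55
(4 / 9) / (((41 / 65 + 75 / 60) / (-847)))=-880880 / 4401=-200.15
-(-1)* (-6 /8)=-3 /4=-0.75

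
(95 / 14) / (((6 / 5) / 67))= 31825 / 84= 378.87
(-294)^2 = 86436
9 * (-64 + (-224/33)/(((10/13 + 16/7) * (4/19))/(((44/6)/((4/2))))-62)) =-338061552/587921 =-575.01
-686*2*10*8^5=-449576960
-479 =-479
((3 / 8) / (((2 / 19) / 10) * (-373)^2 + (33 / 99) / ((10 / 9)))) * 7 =399 / 222652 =0.00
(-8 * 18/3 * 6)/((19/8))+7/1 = -2171/19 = -114.26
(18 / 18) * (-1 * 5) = -5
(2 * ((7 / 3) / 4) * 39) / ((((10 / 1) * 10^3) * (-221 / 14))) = -49 / 170000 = -0.00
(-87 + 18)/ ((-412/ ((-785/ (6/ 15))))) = -270825/ 824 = -328.67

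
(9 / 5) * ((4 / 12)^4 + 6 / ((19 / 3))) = 1477 / 855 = 1.73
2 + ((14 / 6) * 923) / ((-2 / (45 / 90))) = -6437 / 12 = -536.42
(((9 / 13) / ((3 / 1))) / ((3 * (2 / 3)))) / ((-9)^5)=-1 / 511758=-0.00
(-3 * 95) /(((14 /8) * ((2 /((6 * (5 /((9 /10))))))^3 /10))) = -475000000 /63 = -7539682.54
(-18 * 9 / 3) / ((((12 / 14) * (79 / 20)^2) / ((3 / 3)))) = -25200 / 6241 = -4.04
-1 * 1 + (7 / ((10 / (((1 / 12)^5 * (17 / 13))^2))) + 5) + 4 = 837122764310503 / 104640345538560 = 8.00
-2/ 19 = -0.11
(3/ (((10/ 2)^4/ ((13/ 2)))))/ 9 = 13/ 3750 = 0.00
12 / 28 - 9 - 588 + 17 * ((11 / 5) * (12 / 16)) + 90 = -66993 / 140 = -478.52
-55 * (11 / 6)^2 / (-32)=6655 / 1152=5.78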